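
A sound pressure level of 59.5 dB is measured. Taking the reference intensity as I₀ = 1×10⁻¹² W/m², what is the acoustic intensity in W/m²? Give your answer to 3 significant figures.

8.91e-07 W/m²

I/I₀ = 10^(59.5/10) = 8.913e+05, so I = 8.913e+05 × 10⁻¹² W/m².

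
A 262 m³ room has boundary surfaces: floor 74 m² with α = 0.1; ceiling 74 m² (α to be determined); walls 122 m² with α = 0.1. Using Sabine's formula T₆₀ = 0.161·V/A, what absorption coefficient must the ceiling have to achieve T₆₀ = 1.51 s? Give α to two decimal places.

0.11

From T₆₀ = 0.161·V/A, the target T₆₀ = 1.51 s needs A = 0.161·262/1.51 = 27.94 m².
Absorption from the other surfaces = 74·0.1 + 122·0.1 = 19.60 m², so the ceiling must supply 8.34 m² over 74 m².
α = 8.34/74 = 0.113.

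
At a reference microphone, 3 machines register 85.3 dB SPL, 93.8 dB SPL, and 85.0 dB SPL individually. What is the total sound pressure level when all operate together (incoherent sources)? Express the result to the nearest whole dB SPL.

95 dB SPL

For uncorrelated sources the intensities add, so convert each level to linear form, sum, and take 10·log₁₀ of the total.
Σ 10^(L/10) = 10^(85.3/10) + 10^(93.8/10) + 10^(85.0/10) = 3.054e+09.
L_total = 10·log₁₀(3.054e+09) = 94.85 dB SPL.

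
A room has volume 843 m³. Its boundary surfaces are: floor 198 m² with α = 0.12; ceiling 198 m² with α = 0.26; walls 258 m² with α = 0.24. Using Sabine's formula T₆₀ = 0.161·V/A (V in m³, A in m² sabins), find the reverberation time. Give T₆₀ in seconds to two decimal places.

Summing Sᵢαᵢ: 198·0.12 + 198·0.26 + 258·0.24 = 137.16 m².
T₆₀ = 0.161·V/A = 0.161·843/137.16 = 0.990 s.

0.99 s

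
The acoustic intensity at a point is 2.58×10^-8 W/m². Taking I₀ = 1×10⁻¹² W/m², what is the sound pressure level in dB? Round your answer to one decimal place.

44.1 dB

L = 10·log₁₀(I/I₀) = 10·log₁₀(2.58×10^-8/10⁻¹²) = 10·log₁₀(2.58×10^4).
L = 10·(0.4116 + 4) = 44.12 dB.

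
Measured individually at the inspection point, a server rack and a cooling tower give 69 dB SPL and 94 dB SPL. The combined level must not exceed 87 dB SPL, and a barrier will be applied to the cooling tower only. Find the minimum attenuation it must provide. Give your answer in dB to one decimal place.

7.1 dB

Everything except the cooling tower sums to 10^(69/10) = 7.943e+06 in linear terms, 69.00 dB SPL.
To meet 87 dB SPL overall, the treated cooling tower may contribute at most 10^(87/10) − 7.943e+06 = 4.932e+08, i.e. 86.93 dB SPL.
Required insertion loss = 94 − 86.93 = 7.07 dB.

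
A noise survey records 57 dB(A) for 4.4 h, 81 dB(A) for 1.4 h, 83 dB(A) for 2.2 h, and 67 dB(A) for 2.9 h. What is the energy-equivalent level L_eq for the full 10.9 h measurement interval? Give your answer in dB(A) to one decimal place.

The energy average is taken in the linear domain: L_eq = 10·log₁₀[(Σ tᵢ·10^(Lᵢ/10))/T], T = 10.9 h.
Σ tᵢ·10^(Lᵢ/10) = 4.4·10^(57/10) + 1.4·10^(81/10) + 2.2·10^(83/10) + 2.9·10^(67/10) = 6.319e+08.
L_eq = 10·log₁₀(6.319e+08/10.9) = 77.63 dB(A).

77.6 dB(A)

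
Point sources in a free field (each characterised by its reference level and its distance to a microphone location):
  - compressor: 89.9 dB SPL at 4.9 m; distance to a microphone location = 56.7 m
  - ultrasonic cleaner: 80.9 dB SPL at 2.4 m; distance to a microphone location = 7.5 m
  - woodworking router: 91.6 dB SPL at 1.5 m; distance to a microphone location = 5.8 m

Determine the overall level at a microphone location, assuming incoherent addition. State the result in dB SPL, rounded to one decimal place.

Propagate each source to the receiver with L = L_ref − 20·log₁₀(r/r_ref), then add intensities.
compressor: 89.9 − 20·log₁₀(56.7/4.9) = 89.9 − 21.27 = 68.63 dB SPL.
ultrasonic cleaner: 80.9 − 20·log₁₀(7.5/2.4) = 80.9 − 9.90 = 71.00 dB SPL.
woodworking router: 91.6 − 20·log₁₀(5.8/1.5) = 91.6 − 11.75 = 79.85 dB SPL.
Σ 10^(L/10) = 1.166e+08 → L_total = 10·log₁₀(1.166e+08) = 80.67 dB SPL.

80.7 dB SPL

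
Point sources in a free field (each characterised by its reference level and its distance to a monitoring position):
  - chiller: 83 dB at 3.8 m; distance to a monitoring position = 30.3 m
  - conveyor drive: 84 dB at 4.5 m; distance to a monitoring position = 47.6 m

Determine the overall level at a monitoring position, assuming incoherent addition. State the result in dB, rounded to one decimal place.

Apply inverse-square spreading to bring every level to the receiver, then sum 10^(L/10).
chiller: 83 − 20·log₁₀(30.3/3.8) = 83 − 18.03 = 64.97 dB.
conveyor drive: 84 − 20·log₁₀(47.6/4.5) = 84 − 20.49 = 63.51 dB.
Σ 10^(L/10) = 5.383e+06 → L_total = 10·log₁₀(5.383e+06) = 67.31 dB.

67.3 dB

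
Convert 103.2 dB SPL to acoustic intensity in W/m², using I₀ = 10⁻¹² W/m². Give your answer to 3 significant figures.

I = I₀·10^(L/10) = 10⁻¹² × 10^(103.2/10) = 10^(-1.680).

0.0209 W/m²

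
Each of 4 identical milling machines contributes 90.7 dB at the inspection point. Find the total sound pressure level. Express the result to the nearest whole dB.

97 dB

L_total = L₁ + 10·log₁₀ N for N identical incoherent sources.
L_total = 90.7 + 10·log₁₀(4) = 90.7 + 6.021 = 96.72 dB.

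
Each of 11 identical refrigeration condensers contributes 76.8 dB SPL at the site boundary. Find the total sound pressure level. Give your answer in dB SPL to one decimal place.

L_total = L₁ + 10·log₁₀ N for N identical incoherent sources.
L_total = 76.8 + 10·log₁₀(11) = 76.8 + 10.414 = 87.21 dB SPL.

87.2 dB SPL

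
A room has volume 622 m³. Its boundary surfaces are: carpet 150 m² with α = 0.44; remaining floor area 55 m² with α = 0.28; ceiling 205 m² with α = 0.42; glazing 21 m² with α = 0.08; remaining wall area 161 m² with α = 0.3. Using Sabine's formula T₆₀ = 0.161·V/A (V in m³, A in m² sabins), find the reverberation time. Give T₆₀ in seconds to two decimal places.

0.46 s

Summing Sᵢαᵢ: 150·0.44 + 55·0.28 + 205·0.42 + 21·0.08 + 161·0.3 = 217.48 m².
T₆₀ = 0.161 × 622 / 217.48 = 0.460 s.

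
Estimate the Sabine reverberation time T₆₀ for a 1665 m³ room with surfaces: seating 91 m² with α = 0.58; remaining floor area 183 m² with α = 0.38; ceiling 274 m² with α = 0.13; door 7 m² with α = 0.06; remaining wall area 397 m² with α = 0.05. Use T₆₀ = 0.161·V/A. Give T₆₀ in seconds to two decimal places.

Total absorption A = 91·0.58 + 183·0.38 + 274·0.13 + 7·0.06 + 397·0.05 = 178.21 m² sabins.
T₆₀ = 0.161·V/A = 0.161·1665/178.21 = 1.504 s.

1.50 s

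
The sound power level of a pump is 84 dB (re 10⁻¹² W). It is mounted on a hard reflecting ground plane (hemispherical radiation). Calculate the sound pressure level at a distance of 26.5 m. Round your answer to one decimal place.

The power spreads over a hemisphere of area 2π·r², so L_p = L_w − 10·log₁₀(2π·r²).
2π·r² = 4412 m², 10·log₁₀ of that is 36.447 dB.
L_p = 84 − 36.447 = 47.55 dB.

47.6 dB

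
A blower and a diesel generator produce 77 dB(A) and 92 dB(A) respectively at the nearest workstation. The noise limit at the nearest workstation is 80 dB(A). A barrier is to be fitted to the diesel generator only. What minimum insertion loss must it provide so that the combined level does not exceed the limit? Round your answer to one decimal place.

15.0 dB

Everything except the diesel generator sums to 10^(77/10) = 5.012e+07 in linear terms, 77.00 dB(A).
The limit corresponds to 10^(80/10) = 1.000e+08; subtracting the fixed part leaves 4.988e+07 for the diesel generator, i.e. 76.98 dB(A).
So the diesel generator must be reduced from 92 to 76.98 dB(A): IL = 15.02 dB.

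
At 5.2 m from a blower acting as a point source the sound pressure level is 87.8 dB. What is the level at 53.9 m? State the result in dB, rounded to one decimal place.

For a point source, L₂ = L₁ − 20·log₁₀(r₂/r₁).
L₂ = 87.8 − 20·log₁₀(53.9/5.2) = 87.8 − 20.312 = 67.49 dB.

67.5 dB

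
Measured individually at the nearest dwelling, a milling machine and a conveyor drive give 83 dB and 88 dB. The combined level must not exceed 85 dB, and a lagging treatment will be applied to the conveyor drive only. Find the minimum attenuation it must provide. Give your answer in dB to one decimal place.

Everything except the conveyor drive sums to 10^(83/10) = 1.995e+08 in linear terms, 83.00 dB.
The limit corresponds to 10^(85/10) = 3.162e+08; subtracting the fixed part leaves 1.167e+08 for the conveyor drive, i.e. 80.67 dB.
Required insertion loss = 88 − 80.67 = 7.33 dB.

7.3 dB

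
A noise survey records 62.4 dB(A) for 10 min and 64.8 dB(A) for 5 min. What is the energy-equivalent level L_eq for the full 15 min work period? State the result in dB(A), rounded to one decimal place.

63.4 dB(A)

L_eq = 10·log₁₀[(1/T)·Σ tᵢ·10^(Lᵢ/10)] with T = 15 min.
Σ tᵢ·10^(Lᵢ/10) = 10·10^(62.4/10) + 5·10^(64.8/10) = 3.248e+07.
L_eq = 10·log₁₀(3.248e+07/15) = 63.35 dB(A).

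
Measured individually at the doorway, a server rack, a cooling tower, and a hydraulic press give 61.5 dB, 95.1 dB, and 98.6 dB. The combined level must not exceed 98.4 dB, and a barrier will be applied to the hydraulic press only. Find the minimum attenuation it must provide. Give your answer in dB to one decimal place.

2.9 dB

The untreated sources together contribute 10^(61.5/10) + 10^(95.1/10) = 3.237e+09, i.e. 95.10 dB.
To meet 98.4 dB overall, the treated hydraulic press may contribute at most 10^(98.4/10) − 3.237e+09 = 3.681e+09, i.e. 95.66 dB.
So the hydraulic press must be reduced from 98.6 to 95.66 dB: IL = 2.94 dB.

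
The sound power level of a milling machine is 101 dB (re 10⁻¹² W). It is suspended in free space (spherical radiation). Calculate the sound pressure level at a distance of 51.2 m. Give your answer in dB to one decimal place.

Free-field spherical radiation: L_p = L_w − 10·log₁₀(4π·r²), r = 51.2 m.
4π·r² = 3.294e+04 m², 10·log₁₀ of that is 45.177 dB.
L_p = 101 − 45.177 = 55.82 dB.

55.8 dB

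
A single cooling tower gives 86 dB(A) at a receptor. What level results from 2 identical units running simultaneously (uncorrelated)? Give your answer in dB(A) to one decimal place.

89.0 dB(A)

L_total = L₁ + 10·log₁₀ N for N identical incoherent sources.
L_total = 86 + 10·log₁₀(2) = 86 + 3.010 = 89.01 dB(A).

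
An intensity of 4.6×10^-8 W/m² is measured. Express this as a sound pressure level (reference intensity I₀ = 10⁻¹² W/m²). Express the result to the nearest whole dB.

Dividing by I₀ shifts the exponent by 12: I/I₀ = 4.6×10^4.
L = 10·(0.6628 + 4) = 46.63 dB.

47 dB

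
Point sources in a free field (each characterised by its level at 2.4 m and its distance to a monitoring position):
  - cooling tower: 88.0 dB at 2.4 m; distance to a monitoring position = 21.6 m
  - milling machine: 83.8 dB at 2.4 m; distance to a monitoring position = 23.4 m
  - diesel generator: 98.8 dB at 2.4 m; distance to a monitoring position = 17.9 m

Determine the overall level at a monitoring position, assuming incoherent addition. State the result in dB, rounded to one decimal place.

Apply inverse-square spreading to bring every level to the receiver, then sum 10^(L/10).
cooling tower: 88.0 − 20·log₁₀(21.6/2.4) = 88.0 − 19.08 = 68.92 dB.
milling machine: 83.8 − 20·log₁₀(23.4/2.4) = 83.8 − 19.78 = 64.02 dB.
diesel generator: 98.8 − 20·log₁₀(17.9/2.4) = 98.8 − 17.45 = 81.35 dB.
Σ 10^(L/10) = 1.467e+08 → L_total = 10·log₁₀(1.467e+08) = 81.66 dB.

81.7 dB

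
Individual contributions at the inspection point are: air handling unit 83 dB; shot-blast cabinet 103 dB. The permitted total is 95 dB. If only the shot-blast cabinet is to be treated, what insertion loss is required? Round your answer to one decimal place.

8.3 dB

Fixed contribution from the other source: Σ 10^(L/10) = 10^(83/10) = 1.995e+08 (83.00 dB).
To meet 95 dB overall, the treated shot-blast cabinet may contribute at most 10^(95/10) − 1.995e+08 = 2.963e+09, i.e. 94.72 dB.
Required insertion loss = 103 − 94.72 = 8.28 dB.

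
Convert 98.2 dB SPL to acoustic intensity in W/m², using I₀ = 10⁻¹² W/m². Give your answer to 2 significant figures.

L = 10·log₁₀(I/I₀) ⇒ I = I₀·10^(L/10) = 10⁻¹² × 10^9.82.

0.0066 W/m²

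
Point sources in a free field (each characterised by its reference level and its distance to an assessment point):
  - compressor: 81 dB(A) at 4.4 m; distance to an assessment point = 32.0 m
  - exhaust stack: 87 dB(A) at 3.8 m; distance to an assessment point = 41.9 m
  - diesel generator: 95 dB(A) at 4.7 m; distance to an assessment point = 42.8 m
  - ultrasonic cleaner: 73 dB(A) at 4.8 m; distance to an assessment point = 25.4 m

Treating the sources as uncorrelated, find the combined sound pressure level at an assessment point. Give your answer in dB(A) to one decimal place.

First find each source's level at the receiver (point-source: −20·log₁₀(r/r_ref)), then combine on an intensity basis.
compressor: 81 − 20·log₁₀(32.0/4.4) = 81 − 17.23 = 63.77 dB(A).
exhaust stack: 87 − 20·log₁₀(41.9/3.8) = 87 − 20.85 = 66.15 dB(A).
diesel generator: 95 − 20·log₁₀(42.8/4.7) = 95 − 19.19 = 75.81 dB(A).
ultrasonic cleaner: 73 − 20·log₁₀(25.4/4.8) = 73 − 14.47 = 58.53 dB(A).
Σ 10^(L/10) = 4.535e+07 → L_total = 10·log₁₀(4.535e+07) = 76.57 dB(A).

76.6 dB(A)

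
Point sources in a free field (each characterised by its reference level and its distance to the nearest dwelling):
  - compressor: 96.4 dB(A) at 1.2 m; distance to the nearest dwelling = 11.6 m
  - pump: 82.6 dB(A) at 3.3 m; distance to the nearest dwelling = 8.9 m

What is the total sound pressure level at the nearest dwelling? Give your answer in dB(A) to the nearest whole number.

79 dB(A)

First find each source's level at the receiver (point-source: −20·log₁₀(r/r_ref)), then combine on an intensity basis.
compressor: 96.4 − 20·log₁₀(11.6/1.2) = 96.4 − 19.71 = 76.69 dB(A).
pump: 82.6 − 20·log₁₀(8.9/3.3) = 82.6 − 8.62 = 73.98 dB(A).
Σ 10^(L/10) = 7.173e+07 → L_total = 10·log₁₀(7.173e+07) = 78.56 dB(A).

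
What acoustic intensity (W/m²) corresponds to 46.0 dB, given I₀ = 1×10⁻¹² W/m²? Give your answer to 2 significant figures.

4.0e-08 W/m²

L = 10·log₁₀(I/I₀) ⇒ I = I₀·10^(L/10) = 10⁻¹² × 10^4.60.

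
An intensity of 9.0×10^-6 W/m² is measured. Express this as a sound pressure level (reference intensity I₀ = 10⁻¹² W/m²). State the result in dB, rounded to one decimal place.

L = 10·log₁₀(I/I₀) = 10·log₁₀(9.0×10^-6/10⁻¹²) = 10·log₁₀(9.0×10^6).
L = 10·(0.9542 + 6) = 69.54 dB.

69.5 dB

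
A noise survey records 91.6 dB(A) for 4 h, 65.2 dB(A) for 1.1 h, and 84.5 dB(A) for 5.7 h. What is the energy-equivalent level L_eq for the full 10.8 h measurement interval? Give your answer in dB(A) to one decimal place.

L_eq = 10·log₁₀[(1/T)·Σ tᵢ·10^(Lᵢ/10)] with T = 10.8 h.
Σ tᵢ·10^(Lᵢ/10) = 4·10^(91.6/10) + 1.1·10^(65.2/10) + 5.7·10^(84.5/10) = 7.392e+09.
L_eq = 10·log₁₀(7.392e+09/10.8) = 88.35 dB(A).

88.4 dB(A)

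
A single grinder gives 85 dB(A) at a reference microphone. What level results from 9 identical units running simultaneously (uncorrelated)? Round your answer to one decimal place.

94.5 dB(A)

With 9 equal, uncorrelated contributions the intensity is 9× that of one unit, giving a rise of 10·log₁₀ 9.
L_total = 85 + 10·log₁₀(9) = 85 + 9.542 = 94.54 dB(A).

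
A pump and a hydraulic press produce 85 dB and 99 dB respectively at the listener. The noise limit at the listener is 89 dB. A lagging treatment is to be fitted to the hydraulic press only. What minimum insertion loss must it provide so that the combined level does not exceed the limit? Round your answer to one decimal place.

Everything except the hydraulic press sums to 10^(85/10) = 3.162e+08 in linear terms, 85.00 dB.
The limit corresponds to 10^(89/10) = 7.943e+08; subtracting the fixed part leaves 4.781e+08 for the hydraulic press, i.e. 86.80 dB.
Required insertion loss = 99 − 86.80 = 12.20 dB.

12.2 dB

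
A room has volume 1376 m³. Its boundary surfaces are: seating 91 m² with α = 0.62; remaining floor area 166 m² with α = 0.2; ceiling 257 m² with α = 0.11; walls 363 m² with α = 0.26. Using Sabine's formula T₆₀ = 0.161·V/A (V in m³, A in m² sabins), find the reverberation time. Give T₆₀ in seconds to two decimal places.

A = Σ Sᵢαᵢ = 91·0.62 + 166·0.2 + 257·0.11 + 363·0.26 = 212.27 m².
T₆₀ = 0.161 × 1376 / 212.27 = 1.044 s.

1.04 s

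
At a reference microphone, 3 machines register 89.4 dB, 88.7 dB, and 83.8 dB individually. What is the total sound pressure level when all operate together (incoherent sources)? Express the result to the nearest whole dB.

For uncorrelated sources the intensities add, so convert each level to linear form, sum, and take 10·log₁₀ of the total.
Σ 10^(L/10) = 10^(89.4/10) + 10^(88.7/10) + 10^(83.8/10) = 1.852e+09.
L_total = 10·log₁₀(1.852e+09) = 92.68 dB.

93 dB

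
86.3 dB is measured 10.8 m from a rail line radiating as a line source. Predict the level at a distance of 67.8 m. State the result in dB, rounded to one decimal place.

For a line source, L₂ = L₁ − 10·log₁₀(r₂/r₁).
L₂ = 86.3 − 10·log₁₀(67.8/10.8) = 86.3 − 7.978 = 78.32 dB.

78.3 dB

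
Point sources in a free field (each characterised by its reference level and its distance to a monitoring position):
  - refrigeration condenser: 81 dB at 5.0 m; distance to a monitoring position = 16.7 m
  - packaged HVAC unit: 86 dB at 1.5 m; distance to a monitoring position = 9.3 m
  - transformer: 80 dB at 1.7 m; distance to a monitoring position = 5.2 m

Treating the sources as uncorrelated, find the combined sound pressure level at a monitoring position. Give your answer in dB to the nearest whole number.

75 dB

Apply inverse-square spreading to bring every level to the receiver, then sum 10^(L/10).
refrigeration condenser: 81 − 20·log₁₀(16.7/5.0) = 81 − 10.47 = 70.53 dB.
packaged HVAC unit: 86 − 20·log₁₀(9.3/1.5) = 86 − 15.85 = 70.15 dB.
transformer: 80 − 20·log₁₀(5.2/1.7) = 80 − 9.71 = 70.29 dB.
Σ 10^(L/10) = 3.233e+07 → L_total = 10·log₁₀(3.233e+07) = 75.10 dB.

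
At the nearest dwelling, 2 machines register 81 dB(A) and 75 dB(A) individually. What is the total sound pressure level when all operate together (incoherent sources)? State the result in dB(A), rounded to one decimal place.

For uncorrelated sources the intensities add, so convert each level to linear form, sum, and take 10·log₁₀ of the total.
Σ 10^(L/10) = 10^(81/10) + 10^(75/10) = 1.575e+08.
L_total = 10·log₁₀(1.575e+08) = 81.97 dB(A).

82.0 dB(A)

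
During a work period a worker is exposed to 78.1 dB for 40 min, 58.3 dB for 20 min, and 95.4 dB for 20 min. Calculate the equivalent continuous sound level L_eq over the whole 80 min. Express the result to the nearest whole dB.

90 dB

Weight each interval's intensity by its duration and average over T = 80 min:
Σ tᵢ·10^(Lᵢ/10) = 40·10^(78.1/10) + 20·10^(58.3/10) + 20·10^(95.4/10) = 7.194e+10.
L_eq = 10·log₁₀(7.194e+10/80) = 89.54 dB.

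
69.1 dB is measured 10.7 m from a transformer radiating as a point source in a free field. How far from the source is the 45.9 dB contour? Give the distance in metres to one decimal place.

The 23.2 dB drop corresponds to a distance ratio of 10^(23.2/20) for a point source.
r₂ = 10.7·10^((69.1−45.9)/20) = 10.7·10^(23.2/20) = 154.66 m.

154.7 m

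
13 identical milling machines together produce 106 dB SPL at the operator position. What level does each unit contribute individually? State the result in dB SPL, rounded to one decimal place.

94.9 dB SPL

Dividing the total intensity by 13 lowers the level by 10·log₁₀ 13 = 11.139 dB: L₁ = 106 − 11.139.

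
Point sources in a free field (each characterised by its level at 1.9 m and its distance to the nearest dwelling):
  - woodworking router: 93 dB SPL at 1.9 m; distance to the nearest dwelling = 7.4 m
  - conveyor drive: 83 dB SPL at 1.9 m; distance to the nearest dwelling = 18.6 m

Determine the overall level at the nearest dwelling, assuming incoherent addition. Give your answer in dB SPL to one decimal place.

81.3 dB SPL

Apply inverse-square spreading to bring every level to the receiver, then sum 10^(L/10).
woodworking router: 93 − 20·log₁₀(7.4/1.9) = 93 − 11.81 = 81.19 dB SPL.
conveyor drive: 83 − 20·log₁₀(18.6/1.9) = 83 − 19.82 = 63.18 dB SPL.
Σ 10^(L/10) = 1.336e+08 → L_total = 10·log₁₀(1.336e+08) = 81.26 dB SPL.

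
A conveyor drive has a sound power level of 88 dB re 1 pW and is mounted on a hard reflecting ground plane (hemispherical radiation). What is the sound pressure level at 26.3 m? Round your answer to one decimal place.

The power spreads over a hemisphere of area 2π·r², so L_p = L_w − 10·log₁₀(2π·r²).
2π·r² = 4346 m², 10·log₁₀ of that is 36.381 dB.
L_p = 88 − 36.381 = 51.62 dB.

51.6 dB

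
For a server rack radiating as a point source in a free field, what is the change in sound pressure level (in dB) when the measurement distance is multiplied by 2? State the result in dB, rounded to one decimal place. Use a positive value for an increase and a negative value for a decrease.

-6.0 dB

With spherical spreading the level changes by −20·log₁₀(r₂/r₁).
ΔL = −20·log₁₀(2) = -6.02 dB.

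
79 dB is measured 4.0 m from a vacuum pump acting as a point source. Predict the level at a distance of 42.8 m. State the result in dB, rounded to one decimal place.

Spherical spreading from a point source gives a 20·log₁₀(r₂/r₁) drop.
L₂ = 79 − 20·log₁₀(42.8/4.0) = 79 − 20.588 = 58.41 dB.

58.4 dB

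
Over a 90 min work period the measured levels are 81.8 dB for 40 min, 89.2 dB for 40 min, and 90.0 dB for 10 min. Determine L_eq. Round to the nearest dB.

The energy average is taken in the linear domain: L_eq = 10·log₁₀[(Σ tᵢ·10^(Lᵢ/10))/T], T = 90 min.
Σ tᵢ·10^(Lᵢ/10) = 40·10^(81.8/10) + 40·10^(89.2/10) + 10·10^(90.0/10) = 4.932e+10.
L_eq = 10·log₁₀(4.932e+10/90) = 87.39 dB.

87 dB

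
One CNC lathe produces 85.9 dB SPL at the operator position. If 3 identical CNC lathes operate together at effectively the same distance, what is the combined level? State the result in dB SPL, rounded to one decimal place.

With 3 equal, uncorrelated contributions the intensity is 3× that of one unit, giving a rise of 10·log₁₀ 3.
L_total = 85.9 + 10·log₁₀(3) = 85.9 + 4.771 = 90.67 dB SPL.

90.7 dB SPL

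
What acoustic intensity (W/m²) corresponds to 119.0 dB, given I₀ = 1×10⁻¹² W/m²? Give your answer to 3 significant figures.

I/I₀ = 10^(119.0/10) = 7.943e+11, so I = 7.943e+11 × 10⁻¹² W/m².

0.794 W/m²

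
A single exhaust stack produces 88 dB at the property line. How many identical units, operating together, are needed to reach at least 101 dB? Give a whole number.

N identical sources give L₁ + 10·log₁₀ N, so require 10·log₁₀ N ≥ 101 − 88 = 13.0 dB.
N ≥ 10^(13.0/10) = 19.953, so N = 20.

20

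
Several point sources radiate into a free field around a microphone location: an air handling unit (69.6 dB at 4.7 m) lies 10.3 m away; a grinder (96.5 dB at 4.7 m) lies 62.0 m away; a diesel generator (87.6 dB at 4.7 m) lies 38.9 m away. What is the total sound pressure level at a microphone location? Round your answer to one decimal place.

Apply inverse-square spreading to bring every level to the receiver, then sum 10^(L/10).
air handling unit: 69.6 − 20·log₁₀(10.3/4.7) = 69.6 − 6.81 = 62.79 dB.
grinder: 96.5 − 20·log₁₀(62.0/4.7) = 96.5 − 22.41 = 74.09 dB.
diesel generator: 87.6 − 20·log₁₀(38.9/4.7) = 87.6 − 18.36 = 69.24 dB.
Σ 10^(L/10) = 3.597e+07 → L_total = 10·log₁₀(3.597e+07) = 75.56 dB.

75.6 dB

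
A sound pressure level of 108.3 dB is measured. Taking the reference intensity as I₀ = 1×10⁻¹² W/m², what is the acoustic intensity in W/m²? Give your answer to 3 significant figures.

0.0676 W/m²

I/I₀ = 10^(108.3/10) = 6.761e+10, so I = 6.761e+10 × 10⁻¹² W/m².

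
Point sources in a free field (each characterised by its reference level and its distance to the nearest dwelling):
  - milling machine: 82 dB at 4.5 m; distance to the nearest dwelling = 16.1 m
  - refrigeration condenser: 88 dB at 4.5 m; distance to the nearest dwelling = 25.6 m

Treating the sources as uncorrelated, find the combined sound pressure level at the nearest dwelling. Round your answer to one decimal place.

75.0 dB

Apply inverse-square spreading to bring every level to the receiver, then sum 10^(L/10).
milling machine: 82 − 20·log₁₀(16.1/4.5) = 82 − 11.07 = 70.93 dB.
refrigeration condenser: 88 − 20·log₁₀(25.6/4.5) = 88 − 15.10 = 72.90 dB.
Σ 10^(L/10) = 3.188e+07 → L_total = 10·log₁₀(3.188e+07) = 75.03 dB.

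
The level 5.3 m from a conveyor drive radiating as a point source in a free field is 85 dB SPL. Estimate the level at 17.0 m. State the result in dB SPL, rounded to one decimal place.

For a point source, L₂ = L₁ − 20·log₁₀(r₂/r₁).
L₂ = 85 − 20·log₁₀(17.0/5.3) = 85 − 10.123 = 74.88 dB SPL.

74.9 dB SPL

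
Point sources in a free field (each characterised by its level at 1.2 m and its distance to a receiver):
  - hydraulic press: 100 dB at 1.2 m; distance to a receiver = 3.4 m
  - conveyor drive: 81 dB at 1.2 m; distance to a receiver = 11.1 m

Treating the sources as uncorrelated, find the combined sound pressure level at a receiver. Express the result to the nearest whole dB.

91 dB

First find each source's level at the receiver (point-source: −20·log₁₀(r/r_ref)), then combine on an intensity basis.
hydraulic press: 100 − 20·log₁₀(3.4/1.2) = 100 − 9.05 = 90.95 dB.
conveyor drive: 81 − 20·log₁₀(11.1/1.2) = 81 − 19.32 = 61.68 dB.
Σ 10^(L/10) = 1.247e+09 → L_total = 10·log₁₀(1.247e+09) = 90.96 dB.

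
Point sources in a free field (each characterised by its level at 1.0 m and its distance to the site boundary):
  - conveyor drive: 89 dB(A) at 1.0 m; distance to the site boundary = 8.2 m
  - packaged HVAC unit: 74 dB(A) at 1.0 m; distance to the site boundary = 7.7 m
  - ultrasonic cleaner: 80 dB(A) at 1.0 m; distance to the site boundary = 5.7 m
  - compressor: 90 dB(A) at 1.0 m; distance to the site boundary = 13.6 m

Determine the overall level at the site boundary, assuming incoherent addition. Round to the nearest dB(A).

73 dB(A)

Propagate each source to the receiver with L = L_ref − 20·log₁₀(r/r_ref), then add intensities.
conveyor drive: 89 − 20·log₁₀(8.2/1.0) = 89 − 18.28 = 70.72 dB(A).
packaged HVAC unit: 74 − 20·log₁₀(7.7/1.0) = 74 − 17.73 = 56.27 dB(A).
ultrasonic cleaner: 80 − 20·log₁₀(5.7/1.0) = 80 − 15.12 = 64.88 dB(A).
compressor: 90 − 20·log₁₀(13.6/1.0) = 90 − 22.67 = 67.33 dB(A).
Σ 10^(L/10) = 2.072e+07 → L_total = 10·log₁₀(2.072e+07) = 73.16 dB(A).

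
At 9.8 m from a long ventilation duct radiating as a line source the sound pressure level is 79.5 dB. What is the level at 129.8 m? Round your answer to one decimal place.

68.3 dB

Line-source attenuation: ΔL = 10·log₁₀(r₂/r₁) = 10·log₁₀(129.8/9.8) = 11.220 dB.
L₂ = 79.5 − 10·log₁₀(129.8/9.8) = 79.5 − 11.220 = 68.28 dB.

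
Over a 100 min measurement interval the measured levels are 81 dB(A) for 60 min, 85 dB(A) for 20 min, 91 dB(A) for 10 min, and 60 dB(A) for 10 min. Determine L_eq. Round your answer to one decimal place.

Weight each interval's intensity by its duration and average over T = 100 min:
Σ tᵢ·10^(Lᵢ/10) = 60·10^(81/10) + 20·10^(85/10) + 10·10^(91/10) + 10·10^(60/10) = 2.648e+10.
L_eq = 10·log₁₀(2.648e+10/100) = 84.23 dB(A).

84.2 dB(A)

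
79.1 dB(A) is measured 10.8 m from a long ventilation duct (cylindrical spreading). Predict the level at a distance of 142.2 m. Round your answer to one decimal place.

Line-source attenuation: ΔL = 10·log₁₀(r₂/r₁) = 10·log₁₀(142.2/10.8) = 11.195 dB.
L₂ = 79.1 − 10·log₁₀(142.2/10.8) = 79.1 − 11.195 = 67.91 dB(A).

67.9 dB(A)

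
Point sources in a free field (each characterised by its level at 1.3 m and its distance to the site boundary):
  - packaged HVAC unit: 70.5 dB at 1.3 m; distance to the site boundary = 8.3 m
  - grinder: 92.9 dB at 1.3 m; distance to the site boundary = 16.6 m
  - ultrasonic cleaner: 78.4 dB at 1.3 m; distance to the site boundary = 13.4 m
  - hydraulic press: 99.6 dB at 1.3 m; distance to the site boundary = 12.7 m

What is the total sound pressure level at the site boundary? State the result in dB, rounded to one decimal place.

80.4 dB

Propagate each source to the receiver with L = L_ref − 20·log₁₀(r/r_ref), then add intensities.
packaged HVAC unit: 70.5 − 20·log₁₀(8.3/1.3) = 70.5 − 16.10 = 54.40 dB.
grinder: 92.9 − 20·log₁₀(16.6/1.3) = 92.9 − 22.12 = 70.78 dB.
ultrasonic cleaner: 78.4 − 20·log₁₀(13.4/1.3) = 78.4 − 20.26 = 58.14 dB.
hydraulic press: 99.6 − 20·log₁₀(12.7/1.3) = 99.6 − 19.80 = 79.80 dB.
Σ 10^(L/10) = 1.084e+08 → L_total = 10·log₁₀(1.084e+08) = 80.35 dB.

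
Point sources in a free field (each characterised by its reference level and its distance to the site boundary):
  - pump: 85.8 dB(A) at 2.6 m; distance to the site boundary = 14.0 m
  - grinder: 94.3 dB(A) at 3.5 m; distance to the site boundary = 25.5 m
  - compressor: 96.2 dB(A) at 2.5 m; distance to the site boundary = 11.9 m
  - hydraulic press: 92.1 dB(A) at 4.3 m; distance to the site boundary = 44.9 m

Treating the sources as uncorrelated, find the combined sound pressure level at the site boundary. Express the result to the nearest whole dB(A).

Apply inverse-square spreading to bring every level to the receiver, then sum 10^(L/10).
pump: 85.8 − 20·log₁₀(14.0/2.6) = 85.8 − 14.62 = 71.18 dB(A).
grinder: 94.3 − 20·log₁₀(25.5/3.5) = 94.3 − 17.25 = 77.05 dB(A).
compressor: 96.2 − 20·log₁₀(11.9/2.5) = 96.2 − 13.55 = 82.65 dB(A).
hydraulic press: 92.1 − 20·log₁₀(44.9/4.3) = 92.1 − 20.38 = 71.72 dB(A).
Σ 10^(L/10) = 2.627e+08 → L_total = 10·log₁₀(2.627e+08) = 84.19 dB(A).

84 dB(A)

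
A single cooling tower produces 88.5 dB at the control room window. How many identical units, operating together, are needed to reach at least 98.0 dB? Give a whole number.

N identical sources give L₁ + 10·log₁₀ N, so require 10·log₁₀ N ≥ 98.0 − 88.5 = 9.5 dB.
N ≥ 10^(9.5/10) = 8.913, so N = 9.

9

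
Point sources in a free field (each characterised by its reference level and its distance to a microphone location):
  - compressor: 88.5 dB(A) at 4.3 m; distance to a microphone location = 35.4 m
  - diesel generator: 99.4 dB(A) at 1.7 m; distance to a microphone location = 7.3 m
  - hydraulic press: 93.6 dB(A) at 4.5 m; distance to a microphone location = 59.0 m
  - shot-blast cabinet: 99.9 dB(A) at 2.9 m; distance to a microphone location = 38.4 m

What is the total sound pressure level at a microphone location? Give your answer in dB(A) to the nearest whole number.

Propagate each source to the receiver with L = L_ref − 20·log₁₀(r/r_ref), then add intensities.
compressor: 88.5 − 20·log₁₀(35.4/4.3) = 88.5 − 18.31 = 70.19 dB(A).
diesel generator: 99.4 − 20·log₁₀(7.3/1.7) = 99.4 − 12.66 = 86.74 dB(A).
hydraulic press: 93.6 − 20·log₁₀(59.0/4.5) = 93.6 − 22.35 = 71.25 dB(A).
shot-blast cabinet: 99.9 − 20·log₁₀(38.4/2.9) = 99.9 − 22.44 = 77.46 dB(A).
Σ 10^(L/10) = 5.518e+08 → L_total = 10·log₁₀(5.518e+08) = 87.42 dB(A).

87 dB(A)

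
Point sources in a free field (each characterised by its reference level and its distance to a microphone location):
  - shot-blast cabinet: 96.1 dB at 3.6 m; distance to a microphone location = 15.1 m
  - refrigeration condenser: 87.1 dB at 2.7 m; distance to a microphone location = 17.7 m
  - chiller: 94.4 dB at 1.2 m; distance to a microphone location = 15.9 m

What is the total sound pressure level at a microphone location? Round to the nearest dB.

84 dB

Apply inverse-square spreading to bring every level to the receiver, then sum 10^(L/10).
shot-blast cabinet: 96.1 − 20·log₁₀(15.1/3.6) = 96.1 − 12.45 = 83.65 dB.
refrigeration condenser: 87.1 − 20·log₁₀(17.7/2.7) = 87.1 − 16.33 = 70.77 dB.
chiller: 94.4 − 20·log₁₀(15.9/1.2) = 94.4 − 22.44 = 71.96 dB.
Σ 10^(L/10) = 2.592e+08 → L_total = 10·log₁₀(2.592e+08) = 84.14 dB.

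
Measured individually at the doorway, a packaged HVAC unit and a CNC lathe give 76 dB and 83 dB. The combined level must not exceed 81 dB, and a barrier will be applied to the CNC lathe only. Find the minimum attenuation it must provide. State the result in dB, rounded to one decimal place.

3.7 dB

Everything except the CNC lathe sums to 10^(76/10) = 3.981e+07 in linear terms, 76.00 dB.
The limit corresponds to 10^(81/10) = 1.259e+08; subtracting the fixed part leaves 8.608e+07 for the CNC lathe, i.e. 79.35 dB.
So the CNC lathe must be reduced from 83 to 79.35 dB: IL = 3.65 dB.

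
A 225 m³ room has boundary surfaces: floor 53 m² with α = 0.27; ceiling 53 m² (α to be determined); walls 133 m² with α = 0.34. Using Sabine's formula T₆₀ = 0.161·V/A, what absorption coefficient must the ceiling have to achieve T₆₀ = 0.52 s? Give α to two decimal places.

0.19

A = 0.161·V/T₆₀ = 0.161·225/0.52 = 69.66 m² sabins.
Absorption from the other surfaces = 53·0.27 + 133·0.34 = 59.53 m², so the ceiling must supply 10.13 m² over 53 m².
α = 10.13/53 = 0.191.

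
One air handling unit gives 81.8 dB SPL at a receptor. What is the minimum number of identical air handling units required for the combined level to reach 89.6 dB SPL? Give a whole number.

Need L₁ + 10·log₁₀ N ≥ 89.6, i.e. log₁₀ N ≥ 0.78.
N ≥ 10^(7.8/10) = 6.026, so N = 7.

7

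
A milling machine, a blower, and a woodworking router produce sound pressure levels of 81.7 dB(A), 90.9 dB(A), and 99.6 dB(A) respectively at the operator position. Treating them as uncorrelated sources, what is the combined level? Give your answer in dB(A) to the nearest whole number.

For uncorrelated sources the intensities add, so convert each level to linear form, sum, and take 10·log₁₀ of the total.
Σ 10^(L/10) = 10^(81.7/10) + 10^(90.9/10) + 10^(99.6/10) = 1.050e+10.
L_total = 10·log₁₀(1.050e+10) = 100.21 dB(A).

100 dB(A)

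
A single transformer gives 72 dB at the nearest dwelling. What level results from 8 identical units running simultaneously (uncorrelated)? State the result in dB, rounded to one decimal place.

With 8 equal, uncorrelated contributions the intensity is 8× that of one unit, giving a rise of 10·log₁₀ 8.
L_total = 72 + 10·log₁₀(8) = 72 + 9.031 = 81.03 dB.

81.0 dB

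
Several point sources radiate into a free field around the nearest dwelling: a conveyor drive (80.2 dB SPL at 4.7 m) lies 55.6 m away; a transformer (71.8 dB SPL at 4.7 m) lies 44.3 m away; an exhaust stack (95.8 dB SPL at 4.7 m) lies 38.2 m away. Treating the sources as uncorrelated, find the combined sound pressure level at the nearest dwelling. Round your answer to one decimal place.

Propagate each source to the receiver with L = L_ref − 20·log₁₀(r/r_ref), then add intensities.
conveyor drive: 80.2 − 20·log₁₀(55.6/4.7) = 80.2 − 21.46 = 58.74 dB SPL.
transformer: 71.8 − 20·log₁₀(44.3/4.7) = 71.8 − 19.49 = 52.31 dB SPL.
exhaust stack: 95.8 − 20·log₁₀(38.2/4.7) = 95.8 − 18.20 = 77.60 dB SPL.
Σ 10^(L/10) = 5.847e+07 → L_total = 10·log₁₀(5.847e+07) = 77.67 dB SPL.

77.7 dB SPL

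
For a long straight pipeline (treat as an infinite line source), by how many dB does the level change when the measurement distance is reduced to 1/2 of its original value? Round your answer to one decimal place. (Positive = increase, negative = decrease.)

Line-source spreading: ΔL = −10·log₁₀(r₂/r₁).
ΔL = −10·log₁₀(0.5) = +3.01 dB.

+3.0 dB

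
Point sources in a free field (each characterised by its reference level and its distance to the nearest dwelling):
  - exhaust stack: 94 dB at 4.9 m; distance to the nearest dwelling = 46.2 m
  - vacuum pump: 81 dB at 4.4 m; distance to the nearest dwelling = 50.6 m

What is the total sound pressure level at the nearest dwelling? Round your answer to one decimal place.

74.7 dB

Apply inverse-square spreading to bring every level to the receiver, then sum 10^(L/10).
exhaust stack: 94 − 20·log₁₀(46.2/4.9) = 94 − 19.49 = 74.51 dB.
vacuum pump: 81 − 20·log₁₀(50.6/4.4) = 81 − 21.21 = 59.79 dB.
Σ 10^(L/10) = 2.921e+07 → L_total = 10·log₁₀(2.921e+07) = 74.65 dB.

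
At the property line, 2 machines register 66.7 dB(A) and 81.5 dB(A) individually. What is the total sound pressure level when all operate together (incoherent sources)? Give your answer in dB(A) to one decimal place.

81.6 dB(A)

Incoherent sources combine by intensity addition: L_total = 10·log₁₀(Σ 10^(L_i/10)).
Σ 10^(L/10) = 10^(66.7/10) + 10^(81.5/10) = 1.459e+08.
L_total = 10·log₁₀(1.459e+08) = 81.64 dB(A).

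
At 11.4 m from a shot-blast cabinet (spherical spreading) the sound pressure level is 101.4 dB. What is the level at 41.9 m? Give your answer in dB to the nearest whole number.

90 dB

For a point source, L₂ = L₁ − 20·log₁₀(r₂/r₁).
L₂ = 101.4 − 20·log₁₀(41.9/11.4) = 101.4 − 11.306 = 90.09 dB.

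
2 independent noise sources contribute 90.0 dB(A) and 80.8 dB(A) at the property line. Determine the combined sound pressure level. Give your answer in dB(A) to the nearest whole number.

For uncorrelated sources the intensities add, so convert each level to linear form, sum, and take 10·log₁₀ of the total.
Σ 10^(L/10) = 10^(90.0/10) + 10^(80.8/10) = 1.120e+09.
L_total = 10·log₁₀(1.120e+09) = 90.49 dB(A).

90 dB(A)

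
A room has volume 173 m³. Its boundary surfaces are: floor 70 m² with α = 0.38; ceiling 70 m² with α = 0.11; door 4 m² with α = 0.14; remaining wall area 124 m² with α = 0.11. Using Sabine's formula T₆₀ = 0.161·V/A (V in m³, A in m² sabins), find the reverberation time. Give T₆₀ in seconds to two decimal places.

Summing Sᵢαᵢ: 70·0.38 + 70·0.11 + 4·0.14 + 124·0.11 = 48.50 m².
T₆₀ = 0.161·V/A = 0.161·173/48.50 = 0.574 s.

0.57 s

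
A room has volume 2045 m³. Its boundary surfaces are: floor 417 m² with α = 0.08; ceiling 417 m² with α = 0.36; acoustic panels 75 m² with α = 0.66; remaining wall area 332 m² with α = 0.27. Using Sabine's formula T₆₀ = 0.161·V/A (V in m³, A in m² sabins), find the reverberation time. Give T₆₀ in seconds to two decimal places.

1.02 s

Total absorption A = 417·0.08 + 417·0.36 + 75·0.66 + 332·0.27 = 322.62 m² sabins.
T₆₀ = 0.161 × 2045 / 322.62 = 1.021 s.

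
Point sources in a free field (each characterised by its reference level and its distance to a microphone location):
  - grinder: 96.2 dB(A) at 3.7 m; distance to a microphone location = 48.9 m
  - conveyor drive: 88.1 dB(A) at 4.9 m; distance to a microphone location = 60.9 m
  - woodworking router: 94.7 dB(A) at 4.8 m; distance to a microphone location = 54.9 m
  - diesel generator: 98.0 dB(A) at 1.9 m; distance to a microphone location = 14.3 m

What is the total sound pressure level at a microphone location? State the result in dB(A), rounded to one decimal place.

First find each source's level at the receiver (point-source: −20·log₁₀(r/r_ref)), then combine on an intensity basis.
grinder: 96.2 − 20·log₁₀(48.9/3.7) = 96.2 − 22.42 = 73.78 dB(A).
conveyor drive: 88.1 − 20·log₁₀(60.9/4.9) = 88.1 − 21.89 = 66.21 dB(A).
woodworking router: 94.7 − 20·log₁₀(54.9/4.8) = 94.7 − 21.17 = 73.53 dB(A).
diesel generator: 98.0 − 20·log₁₀(14.3/1.9) = 98.0 − 17.53 = 80.47 dB(A).
Σ 10^(L/10) = 1.620e+08 → L_total = 10·log₁₀(1.620e+08) = 82.09 dB(A).

82.1 dB(A)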